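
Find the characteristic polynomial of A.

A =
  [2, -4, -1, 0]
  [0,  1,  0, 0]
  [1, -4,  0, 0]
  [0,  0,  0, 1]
x^4 - 4*x^3 + 6*x^2 - 4*x + 1

Expanding det(x·I − A) (e.g. by cofactor expansion or by noting that A is similar to its Jordan form J, which has the same characteristic polynomial as A) gives
  χ_A(x) = x^4 - 4*x^3 + 6*x^2 - 4*x + 1
which factors as (x - 1)^4. The eigenvalues (with algebraic multiplicities) are λ = 1 with multiplicity 4.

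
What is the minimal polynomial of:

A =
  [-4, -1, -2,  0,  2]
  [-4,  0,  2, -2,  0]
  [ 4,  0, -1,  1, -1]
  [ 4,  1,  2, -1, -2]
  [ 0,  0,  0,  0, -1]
x^4 + 6*x^3 + 13*x^2 + 12*x + 4

The characteristic polynomial is χ_A(x) = (x + 1)^3*(x + 2)^2, so the eigenvalues are known. The minimal polynomial is
  m_A(x) = Π_λ (x − λ)^{k_λ}
where k_λ is the size of the *largest* Jordan block for λ (equivalently, the smallest k with (A − λI)^k v = 0 for every generalised eigenvector v of λ).

  λ = -2: largest Jordan block has size 2, contributing (x + 2)^2
  λ = -1: largest Jordan block has size 2, contributing (x + 1)^2

So m_A(x) = (x + 1)^2*(x + 2)^2 = x^4 + 6*x^3 + 13*x^2 + 12*x + 4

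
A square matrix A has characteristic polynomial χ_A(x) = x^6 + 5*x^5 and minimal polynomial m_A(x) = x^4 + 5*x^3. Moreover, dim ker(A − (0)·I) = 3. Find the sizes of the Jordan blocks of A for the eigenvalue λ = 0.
Block sizes for λ = 0: [3, 1, 1]

Step 1 — from the characteristic polynomial, algebraic multiplicity of λ = 0 is 5. From dim ker(A − (0)·I) = 3, there are exactly 3 Jordan blocks for λ = 0.
Step 2 — from the minimal polynomial, the factor (x − 0)^3 tells us the largest block for λ = 0 has size 3.
Step 3 — with total size 5, 3 blocks, and largest block 3, the block sizes (in nonincreasing order) are [3, 1, 1].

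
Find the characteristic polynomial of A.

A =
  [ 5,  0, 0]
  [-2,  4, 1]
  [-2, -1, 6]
x^3 - 15*x^2 + 75*x - 125

Expanding det(x·I − A) (e.g. by cofactor expansion or by noting that A is similar to its Jordan form J, which has the same characteristic polynomial as A) gives
  χ_A(x) = x^3 - 15*x^2 + 75*x - 125
which factors as (x - 5)^3. The eigenvalues (with algebraic multiplicities) are λ = 5 with multiplicity 3.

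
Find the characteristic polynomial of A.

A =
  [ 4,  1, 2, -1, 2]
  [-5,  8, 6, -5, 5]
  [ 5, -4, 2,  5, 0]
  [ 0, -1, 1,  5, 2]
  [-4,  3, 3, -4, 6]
x^5 - 25*x^4 + 250*x^3 - 1250*x^2 + 3125*x - 3125

Expanding det(x·I − A) (e.g. by cofactor expansion or by noting that A is similar to its Jordan form J, which has the same characteristic polynomial as A) gives
  χ_A(x) = x^5 - 25*x^4 + 250*x^3 - 1250*x^2 + 3125*x - 3125
which factors as (x - 5)^5. The eigenvalues (with algebraic multiplicities) are λ = 5 with multiplicity 5.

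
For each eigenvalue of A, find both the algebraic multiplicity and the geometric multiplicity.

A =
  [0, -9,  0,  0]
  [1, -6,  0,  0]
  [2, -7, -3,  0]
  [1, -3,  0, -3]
λ = -3: alg = 4, geom = 2

Step 1 — factor the characteristic polynomial to read off the algebraic multiplicities:
  χ_A(x) = (x + 3)^4

Step 2 — compute geometric multiplicities via the rank-nullity identity g(λ) = n − rank(A − λI):
  rank(A − (-3)·I) = 2, so dim ker(A − (-3)·I) = n − 2 = 2

Summary:
  λ = -3: algebraic multiplicity = 4, geometric multiplicity = 2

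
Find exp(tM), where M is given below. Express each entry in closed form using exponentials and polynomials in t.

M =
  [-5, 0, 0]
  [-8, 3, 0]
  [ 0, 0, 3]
e^{tM} =
  [exp(-5*t), 0, 0]
  [-exp(3*t) + exp(-5*t), exp(3*t), 0]
  [0, 0, exp(3*t)]

Strategy: write M = P · J · P⁻¹ where J is a Jordan canonical form, so e^{tM} = P · e^{tJ} · P⁻¹, and e^{tJ} can be computed block-by-block.

M has Jordan form
J =
  [-5, 0, 0]
  [ 0, 3, 0]
  [ 0, 0, 3]
(up to reordering of blocks).

Per-block formulas:
  For a 1×1 block at λ = 3: exp(t · [3]) = [e^(3t)].
  For a 1×1 block at λ = -5: exp(t · [-5]) = [e^(-5t)].

After assembling e^{tJ} and conjugating by P, we get:

e^{tM} =
  [exp(-5*t), 0, 0]
  [-exp(3*t) + exp(-5*t), exp(3*t), 0]
  [0, 0, exp(3*t)]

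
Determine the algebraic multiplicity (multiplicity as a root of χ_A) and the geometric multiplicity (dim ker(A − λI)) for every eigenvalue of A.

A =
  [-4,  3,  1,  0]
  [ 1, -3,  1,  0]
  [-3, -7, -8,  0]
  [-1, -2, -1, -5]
λ = -5: alg = 4, geom = 2

Step 1 — factor the characteristic polynomial to read off the algebraic multiplicities:
  χ_A(x) = (x + 5)^4

Step 2 — compute geometric multiplicities via the rank-nullity identity g(λ) = n − rank(A − λI):
  rank(A − (-5)·I) = 2, so dim ker(A − (-5)·I) = n − 2 = 2

Summary:
  λ = -5: algebraic multiplicity = 4, geometric multiplicity = 2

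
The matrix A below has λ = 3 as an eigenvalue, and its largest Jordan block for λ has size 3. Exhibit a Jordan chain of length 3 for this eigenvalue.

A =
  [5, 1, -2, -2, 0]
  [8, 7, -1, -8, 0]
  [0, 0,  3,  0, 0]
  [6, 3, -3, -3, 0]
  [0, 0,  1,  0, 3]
A Jordan chain for λ = 3 of length 3:
v_1 = (1, 4, 0, 3, 0)ᵀ
v_2 = (-2, -1, 0, -3, 1)ᵀ
v_3 = (0, 0, 1, 0, 0)ᵀ

Let N = A − (3)·I. We want v_3 with N^3 v_3 = 0 but N^2 v_3 ≠ 0; then v_{j-1} := N · v_j for j = 3, …, 2.

Pick v_3 = (0, 0, 1, 0, 0)ᵀ.
Then v_2 = N · v_3 = (-2, -1, 0, -3, 1)ᵀ.
Then v_1 = N · v_2 = (1, 4, 0, 3, 0)ᵀ.

Sanity check: (A − (3)·I) v_1 = (0, 0, 0, 0, 0)ᵀ = 0. ✓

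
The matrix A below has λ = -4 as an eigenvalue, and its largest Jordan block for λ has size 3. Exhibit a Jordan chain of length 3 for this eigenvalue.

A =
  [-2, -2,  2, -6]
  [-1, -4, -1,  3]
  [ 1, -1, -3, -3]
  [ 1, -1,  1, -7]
A Jordan chain for λ = -4 of length 3:
v_1 = (2, 0, 1, 1)ᵀ
v_2 = (2, -1, 1, 1)ᵀ
v_3 = (1, 0, 0, 0)ᵀ

Let N = A − (-4)·I. We want v_3 with N^3 v_3 = 0 but N^2 v_3 ≠ 0; then v_{j-1} := N · v_j for j = 3, …, 2.

Pick v_3 = (1, 0, 0, 0)ᵀ.
Then v_2 = N · v_3 = (2, -1, 1, 1)ᵀ.
Then v_1 = N · v_2 = (2, 0, 1, 1)ᵀ.

Sanity check: (A − (-4)·I) v_1 = (0, 0, 0, 0)ᵀ = 0. ✓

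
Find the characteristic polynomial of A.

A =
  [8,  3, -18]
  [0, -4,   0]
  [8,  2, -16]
x^3 + 12*x^2 + 48*x + 64

Expanding det(x·I − A) (e.g. by cofactor expansion or by noting that A is similar to its Jordan form J, which has the same characteristic polynomial as A) gives
  χ_A(x) = x^3 + 12*x^2 + 48*x + 64
which factors as (x + 4)^3. The eigenvalues (with algebraic multiplicities) are λ = -4 with multiplicity 3.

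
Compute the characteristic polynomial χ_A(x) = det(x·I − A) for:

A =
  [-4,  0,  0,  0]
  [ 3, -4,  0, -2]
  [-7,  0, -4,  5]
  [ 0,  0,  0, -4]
x^4 + 16*x^3 + 96*x^2 + 256*x + 256

Expanding det(x·I − A) (e.g. by cofactor expansion or by noting that A is similar to its Jordan form J, which has the same characteristic polynomial as A) gives
  χ_A(x) = x^4 + 16*x^3 + 96*x^2 + 256*x + 256
which factors as (x + 4)^4. The eigenvalues (with algebraic multiplicities) are λ = -4 with multiplicity 4.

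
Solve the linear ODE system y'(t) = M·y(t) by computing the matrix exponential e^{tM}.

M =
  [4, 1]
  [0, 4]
e^{tM} =
  [exp(4*t), t*exp(4*t)]
  [0, exp(4*t)]

Strategy: write M = P · J · P⁻¹ where J is a Jordan canonical form, so e^{tM} = P · e^{tJ} · P⁻¹, and e^{tJ} can be computed block-by-block.

M has Jordan form
J =
  [4, 1]
  [0, 4]
(up to reordering of blocks).

Per-block formulas:
  For a 2×2 Jordan block J_2(4): exp(t · J_2(4)) = e^(4t)·(I + t·N), where N is the 2×2 nilpotent shift.

After assembling e^{tJ} and conjugating by P, we get:

e^{tM} =
  [exp(4*t), t*exp(4*t)]
  [0, exp(4*t)]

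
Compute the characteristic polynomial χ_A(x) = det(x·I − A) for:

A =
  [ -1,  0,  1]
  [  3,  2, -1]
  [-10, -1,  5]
x^3 - 6*x^2 + 12*x - 8

Expanding det(x·I − A) (e.g. by cofactor expansion or by noting that A is similar to its Jordan form J, which has the same characteristic polynomial as A) gives
  χ_A(x) = x^3 - 6*x^2 + 12*x - 8
which factors as (x - 2)^3. The eigenvalues (with algebraic multiplicities) are λ = 2 with multiplicity 3.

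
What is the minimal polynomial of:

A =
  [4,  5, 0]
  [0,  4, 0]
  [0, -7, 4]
x^2 - 8*x + 16

The characteristic polynomial is χ_A(x) = (x - 4)^3, so the eigenvalues are known. The minimal polynomial is
  m_A(x) = Π_λ (x − λ)^{k_λ}
where k_λ is the size of the *largest* Jordan block for λ (equivalently, the smallest k with (A − λI)^k v = 0 for every generalised eigenvector v of λ).

  λ = 4: largest Jordan block has size 2, contributing (x − 4)^2

So m_A(x) = (x - 4)^2 = x^2 - 8*x + 16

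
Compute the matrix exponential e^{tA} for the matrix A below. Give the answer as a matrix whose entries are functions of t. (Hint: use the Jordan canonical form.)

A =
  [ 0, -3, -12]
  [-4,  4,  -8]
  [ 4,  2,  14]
e^{tA} =
  [-6*t*exp(6*t) + exp(6*t), -3*t*exp(6*t), -12*t*exp(6*t)]
  [-4*t*exp(6*t), -2*t*exp(6*t) + exp(6*t), -8*t*exp(6*t)]
  [4*t*exp(6*t), 2*t*exp(6*t), 8*t*exp(6*t) + exp(6*t)]

Strategy: write A = P · J · P⁻¹ where J is a Jordan canonical form, so e^{tA} = P · e^{tJ} · P⁻¹, and e^{tJ} can be computed block-by-block.

A has Jordan form
J =
  [6, 1, 0]
  [0, 6, 0]
  [0, 0, 6]
(up to reordering of blocks).

Per-block formulas:
  For a 2×2 Jordan block J_2(6): exp(t · J_2(6)) = e^(6t)·(I + t·N), where N is the 2×2 nilpotent shift.
  For a 1×1 block at λ = 6: exp(t · [6]) = [e^(6t)].

After assembling e^{tJ} and conjugating by P, we get:

e^{tA} =
  [-6*t*exp(6*t) + exp(6*t), -3*t*exp(6*t), -12*t*exp(6*t)]
  [-4*t*exp(6*t), -2*t*exp(6*t) + exp(6*t), -8*t*exp(6*t)]
  [4*t*exp(6*t), 2*t*exp(6*t), 8*t*exp(6*t) + exp(6*t)]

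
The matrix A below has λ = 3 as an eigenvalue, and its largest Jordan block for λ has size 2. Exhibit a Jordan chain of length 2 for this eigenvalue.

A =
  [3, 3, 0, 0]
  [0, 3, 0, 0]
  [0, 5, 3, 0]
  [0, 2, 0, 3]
A Jordan chain for λ = 3 of length 2:
v_1 = (3, 0, 5, 2)ᵀ
v_2 = (0, 1, 0, 0)ᵀ

Let N = A − (3)·I. We want v_2 with N^2 v_2 = 0 but N^1 v_2 ≠ 0; then v_{j-1} := N · v_j for j = 2, …, 2.

Pick v_2 = (0, 1, 0, 0)ᵀ.
Then v_1 = N · v_2 = (3, 0, 5, 2)ᵀ.

Sanity check: (A − (3)·I) v_1 = (0, 0, 0, 0)ᵀ = 0. ✓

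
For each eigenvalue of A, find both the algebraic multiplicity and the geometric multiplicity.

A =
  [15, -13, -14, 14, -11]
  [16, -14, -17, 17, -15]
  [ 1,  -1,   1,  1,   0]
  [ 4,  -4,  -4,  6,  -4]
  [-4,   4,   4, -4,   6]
λ = 2: alg = 4, geom = 2; λ = 6: alg = 1, geom = 1

Step 1 — factor the characteristic polynomial to read off the algebraic multiplicities:
  χ_A(x) = (x - 6)*(x - 2)^4

Step 2 — compute geometric multiplicities via the rank-nullity identity g(λ) = n − rank(A − λI):
  rank(A − (2)·I) = 3, so dim ker(A − (2)·I) = n − 3 = 2
  rank(A − (6)·I) = 4, so dim ker(A − (6)·I) = n − 4 = 1

Summary:
  λ = 2: algebraic multiplicity = 4, geometric multiplicity = 2
  λ = 6: algebraic multiplicity = 1, geometric multiplicity = 1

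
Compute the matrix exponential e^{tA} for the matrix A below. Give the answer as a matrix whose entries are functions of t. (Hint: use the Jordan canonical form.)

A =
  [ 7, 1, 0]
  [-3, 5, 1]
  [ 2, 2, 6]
e^{tA} =
  [-t^2*exp(6*t) + t*exp(6*t) + exp(6*t), t*exp(6*t), t^2*exp(6*t)/2]
  [t^2*exp(6*t) - 3*t*exp(6*t), -t*exp(6*t) + exp(6*t), -t^2*exp(6*t)/2 + t*exp(6*t)]
  [-2*t^2*exp(6*t) + 2*t*exp(6*t), 2*t*exp(6*t), t^2*exp(6*t) + exp(6*t)]

Strategy: write A = P · J · P⁻¹ where J is a Jordan canonical form, so e^{tA} = P · e^{tJ} · P⁻¹, and e^{tJ} can be computed block-by-block.

A has Jordan form
J =
  [6, 1, 0]
  [0, 6, 1]
  [0, 0, 6]
(up to reordering of blocks).

Per-block formulas:
  For a 3×3 Jordan block J_3(6): exp(t · J_3(6)) = e^(6t)·(I + t·N + (t^2/2)·N^2), where N is the 3×3 nilpotent shift.

After assembling e^{tJ} and conjugating by P, we get:

e^{tA} =
  [-t^2*exp(6*t) + t*exp(6*t) + exp(6*t), t*exp(6*t), t^2*exp(6*t)/2]
  [t^2*exp(6*t) - 3*t*exp(6*t), -t*exp(6*t) + exp(6*t), -t^2*exp(6*t)/2 + t*exp(6*t)]
  [-2*t^2*exp(6*t) + 2*t*exp(6*t), 2*t*exp(6*t), t^2*exp(6*t) + exp(6*t)]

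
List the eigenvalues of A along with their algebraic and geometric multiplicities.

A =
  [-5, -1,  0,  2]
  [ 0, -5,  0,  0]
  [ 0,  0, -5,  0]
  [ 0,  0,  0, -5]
λ = -5: alg = 4, geom = 3

Step 1 — factor the characteristic polynomial to read off the algebraic multiplicities:
  χ_A(x) = (x + 5)^4

Step 2 — compute geometric multiplicities via the rank-nullity identity g(λ) = n − rank(A − λI):
  rank(A − (-5)·I) = 1, so dim ker(A − (-5)·I) = n − 1 = 3

Summary:
  λ = -5: algebraic multiplicity = 4, geometric multiplicity = 3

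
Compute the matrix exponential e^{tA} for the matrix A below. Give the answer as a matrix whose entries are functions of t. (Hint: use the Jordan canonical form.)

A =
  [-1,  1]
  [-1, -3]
e^{tA} =
  [t*exp(-2*t) + exp(-2*t), t*exp(-2*t)]
  [-t*exp(-2*t), -t*exp(-2*t) + exp(-2*t)]

Strategy: write A = P · J · P⁻¹ where J is a Jordan canonical form, so e^{tA} = P · e^{tJ} · P⁻¹, and e^{tJ} can be computed block-by-block.

A has Jordan form
J =
  [-2,  1]
  [ 0, -2]
(up to reordering of blocks).

Per-block formulas:
  For a 2×2 Jordan block J_2(-2): exp(t · J_2(-2)) = e^(-2t)·(I + t·N), where N is the 2×2 nilpotent shift.

After assembling e^{tJ} and conjugating by P, we get:

e^{tA} =
  [t*exp(-2*t) + exp(-2*t), t*exp(-2*t)]
  [-t*exp(-2*t), -t*exp(-2*t) + exp(-2*t)]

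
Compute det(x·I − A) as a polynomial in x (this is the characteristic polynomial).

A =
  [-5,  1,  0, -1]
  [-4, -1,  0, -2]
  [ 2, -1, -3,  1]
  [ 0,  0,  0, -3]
x^4 + 12*x^3 + 54*x^2 + 108*x + 81

Expanding det(x·I − A) (e.g. by cofactor expansion or by noting that A is similar to its Jordan form J, which has the same characteristic polynomial as A) gives
  χ_A(x) = x^4 + 12*x^3 + 54*x^2 + 108*x + 81
which factors as (x + 3)^4. The eigenvalues (with algebraic multiplicities) are λ = -3 with multiplicity 4.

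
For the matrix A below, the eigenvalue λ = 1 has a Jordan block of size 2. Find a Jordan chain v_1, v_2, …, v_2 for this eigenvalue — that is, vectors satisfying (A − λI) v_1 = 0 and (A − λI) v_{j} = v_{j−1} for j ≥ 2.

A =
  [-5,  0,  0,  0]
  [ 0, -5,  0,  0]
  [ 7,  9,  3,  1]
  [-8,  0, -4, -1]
A Jordan chain for λ = 1 of length 2:
v_1 = (0, 0, 2, -4)ᵀ
v_2 = (0, 0, 1, 0)ᵀ

Let N = A − (1)·I. We want v_2 with N^2 v_2 = 0 but N^1 v_2 ≠ 0; then v_{j-1} := N · v_j for j = 2, …, 2.

Pick v_2 = (0, 0, 1, 0)ᵀ.
Then v_1 = N · v_2 = (0, 0, 2, -4)ᵀ.

Sanity check: (A − (1)·I) v_1 = (0, 0, 0, 0)ᵀ = 0. ✓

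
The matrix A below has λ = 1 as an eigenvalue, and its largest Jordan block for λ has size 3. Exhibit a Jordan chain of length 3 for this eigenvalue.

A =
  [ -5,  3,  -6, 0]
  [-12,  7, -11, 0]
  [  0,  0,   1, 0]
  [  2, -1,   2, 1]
A Jordan chain for λ = 1 of length 3:
v_1 = (3, 6, 0, -1)ᵀ
v_2 = (-6, -11, 0, 2)ᵀ
v_3 = (0, 0, 1, 0)ᵀ

Let N = A − (1)·I. We want v_3 with N^3 v_3 = 0 but N^2 v_3 ≠ 0; then v_{j-1} := N · v_j for j = 3, …, 2.

Pick v_3 = (0, 0, 1, 0)ᵀ.
Then v_2 = N · v_3 = (-6, -11, 0, 2)ᵀ.
Then v_1 = N · v_2 = (3, 6, 0, -1)ᵀ.

Sanity check: (A − (1)·I) v_1 = (0, 0, 0, 0)ᵀ = 0. ✓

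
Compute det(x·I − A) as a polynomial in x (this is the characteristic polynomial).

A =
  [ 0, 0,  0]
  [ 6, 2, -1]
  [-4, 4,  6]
x^3 - 8*x^2 + 16*x

Expanding det(x·I − A) (e.g. by cofactor expansion or by noting that A is similar to its Jordan form J, which has the same characteristic polynomial as A) gives
  χ_A(x) = x^3 - 8*x^2 + 16*x
which factors as x*(x - 4)^2. The eigenvalues (with algebraic multiplicities) are λ = 0 with multiplicity 1, λ = 4 with multiplicity 2.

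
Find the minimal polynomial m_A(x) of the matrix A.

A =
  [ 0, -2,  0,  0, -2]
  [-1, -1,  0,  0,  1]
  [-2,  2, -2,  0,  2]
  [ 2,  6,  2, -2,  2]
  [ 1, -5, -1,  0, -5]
x^3 + 6*x^2 + 12*x + 8

The characteristic polynomial is χ_A(x) = (x + 2)^5, so the eigenvalues are known. The minimal polynomial is
  m_A(x) = Π_λ (x − λ)^{k_λ}
where k_λ is the size of the *largest* Jordan block for λ (equivalently, the smallest k with (A − λI)^k v = 0 for every generalised eigenvector v of λ).

  λ = -2: largest Jordan block has size 3, contributing (x + 2)^3

So m_A(x) = (x + 2)^3 = x^3 + 6*x^2 + 12*x + 8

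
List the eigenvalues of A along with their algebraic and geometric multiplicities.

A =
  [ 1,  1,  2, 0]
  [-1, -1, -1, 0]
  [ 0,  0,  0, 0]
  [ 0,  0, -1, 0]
λ = 0: alg = 4, geom = 2

Step 1 — factor the characteristic polynomial to read off the algebraic multiplicities:
  χ_A(x) = x^4

Step 2 — compute geometric multiplicities via the rank-nullity identity g(λ) = n − rank(A − λI):
  rank(A − (0)·I) = 2, so dim ker(A − (0)·I) = n − 2 = 2

Summary:
  λ = 0: algebraic multiplicity = 4, geometric multiplicity = 2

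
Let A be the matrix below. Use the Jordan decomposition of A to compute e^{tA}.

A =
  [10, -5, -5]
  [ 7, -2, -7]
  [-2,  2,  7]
e^{tA} =
  [5*t*exp(5*t) + exp(5*t), -5*t*exp(5*t), -5*t*exp(5*t)]
  [7*t*exp(5*t), -7*t*exp(5*t) + exp(5*t), -7*t*exp(5*t)]
  [-2*t*exp(5*t), 2*t*exp(5*t), 2*t*exp(5*t) + exp(5*t)]

Strategy: write A = P · J · P⁻¹ where J is a Jordan canonical form, so e^{tA} = P · e^{tJ} · P⁻¹, and e^{tJ} can be computed block-by-block.

A has Jordan form
J =
  [5, 1, 0]
  [0, 5, 0]
  [0, 0, 5]
(up to reordering of blocks).

Per-block formulas:
  For a 1×1 block at λ = 5: exp(t · [5]) = [e^(5t)].
  For a 2×2 Jordan block J_2(5): exp(t · J_2(5)) = e^(5t)·(I + t·N), where N is the 2×2 nilpotent shift.

After assembling e^{tJ} and conjugating by P, we get:

e^{tA} =
  [5*t*exp(5*t) + exp(5*t), -5*t*exp(5*t), -5*t*exp(5*t)]
  [7*t*exp(5*t), -7*t*exp(5*t) + exp(5*t), -7*t*exp(5*t)]
  [-2*t*exp(5*t), 2*t*exp(5*t), 2*t*exp(5*t) + exp(5*t)]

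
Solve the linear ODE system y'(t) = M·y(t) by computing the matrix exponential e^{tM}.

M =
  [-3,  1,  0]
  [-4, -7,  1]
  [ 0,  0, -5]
e^{tM} =
  [2*t*exp(-5*t) + exp(-5*t), t*exp(-5*t), t^2*exp(-5*t)/2]
  [-4*t*exp(-5*t), -2*t*exp(-5*t) + exp(-5*t), -t^2*exp(-5*t) + t*exp(-5*t)]
  [0, 0, exp(-5*t)]

Strategy: write M = P · J · P⁻¹ where J is a Jordan canonical form, so e^{tM} = P · e^{tJ} · P⁻¹, and e^{tJ} can be computed block-by-block.

M has Jordan form
J =
  [-5,  1,  0]
  [ 0, -5,  1]
  [ 0,  0, -5]
(up to reordering of blocks).

Per-block formulas:
  For a 3×3 Jordan block J_3(-5): exp(t · J_3(-5)) = e^(-5t)·(I + t·N + (t^2/2)·N^2), where N is the 3×3 nilpotent shift.

After assembling e^{tJ} and conjugating by P, we get:

e^{tM} =
  [2*t*exp(-5*t) + exp(-5*t), t*exp(-5*t), t^2*exp(-5*t)/2]
  [-4*t*exp(-5*t), -2*t*exp(-5*t) + exp(-5*t), -t^2*exp(-5*t) + t*exp(-5*t)]
  [0, 0, exp(-5*t)]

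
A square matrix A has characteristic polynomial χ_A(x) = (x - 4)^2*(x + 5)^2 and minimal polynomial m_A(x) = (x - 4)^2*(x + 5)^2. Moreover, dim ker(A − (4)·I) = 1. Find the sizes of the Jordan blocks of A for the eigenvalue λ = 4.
Block sizes for λ = 4: [2]

Step 1 — from the characteristic polynomial, algebraic multiplicity of λ = 4 is 2. From dim ker(A − (4)·I) = 1, there are exactly 1 Jordan blocks for λ = 4.
Step 2 — from the minimal polynomial, the factor (x − 4)^2 tells us the largest block for λ = 4 has size 2.
Step 3 — with total size 2, 1 blocks, and largest block 2, the block sizes (in nonincreasing order) are [2].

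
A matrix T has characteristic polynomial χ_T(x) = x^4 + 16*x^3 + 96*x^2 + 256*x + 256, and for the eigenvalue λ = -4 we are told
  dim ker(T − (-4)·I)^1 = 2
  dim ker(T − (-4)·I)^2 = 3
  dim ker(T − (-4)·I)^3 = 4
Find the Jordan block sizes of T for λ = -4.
Block sizes for λ = -4: [3, 1]

From the dimensions of kernels of powers, the number of Jordan blocks of size at least j is d_j − d_{j−1} where d_j = dim ker(N^j) (with d_0 = 0). Computing the differences gives [2, 1, 1].
The number of blocks of size exactly k is (#blocks of size ≥ k) − (#blocks of size ≥ k + 1), so the partition is: 1 block(s) of size 1, 1 block(s) of size 3.
In nonincreasing order the block sizes are [3, 1].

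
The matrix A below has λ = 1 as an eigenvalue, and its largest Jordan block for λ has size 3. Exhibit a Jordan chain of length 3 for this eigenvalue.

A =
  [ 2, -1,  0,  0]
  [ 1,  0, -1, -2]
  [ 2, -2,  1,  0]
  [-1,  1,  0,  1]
A Jordan chain for λ = 1 of length 3:
v_1 = (1, 1, 2, -1)ᵀ
v_2 = (0, -1, 0, 0)ᵀ
v_3 = (0, 0, 1, 0)ᵀ

Let N = A − (1)·I. We want v_3 with N^3 v_3 = 0 but N^2 v_3 ≠ 0; then v_{j-1} := N · v_j for j = 3, …, 2.

Pick v_3 = (0, 0, 1, 0)ᵀ.
Then v_2 = N · v_3 = (0, -1, 0, 0)ᵀ.
Then v_1 = N · v_2 = (1, 1, 2, -1)ᵀ.

Sanity check: (A − (1)·I) v_1 = (0, 0, 0, 0)ᵀ = 0. ✓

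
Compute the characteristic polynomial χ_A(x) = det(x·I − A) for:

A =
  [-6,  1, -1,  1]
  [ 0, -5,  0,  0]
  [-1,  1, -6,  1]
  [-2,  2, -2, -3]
x^4 + 20*x^3 + 150*x^2 + 500*x + 625

Expanding det(x·I − A) (e.g. by cofactor expansion or by noting that A is similar to its Jordan form J, which has the same characteristic polynomial as A) gives
  χ_A(x) = x^4 + 20*x^3 + 150*x^2 + 500*x + 625
which factors as (x + 5)^4. The eigenvalues (with algebraic multiplicities) are λ = -5 with multiplicity 4.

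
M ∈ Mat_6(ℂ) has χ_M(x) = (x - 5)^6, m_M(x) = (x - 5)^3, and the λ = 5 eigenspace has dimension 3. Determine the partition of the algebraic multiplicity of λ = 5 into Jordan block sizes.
Block sizes for λ = 5: [3, 2, 1]

Step 1 — from the characteristic polynomial, algebraic multiplicity of λ = 5 is 6. From dim ker(M − (5)·I) = 3, there are exactly 3 Jordan blocks for λ = 5.
Step 2 — from the minimal polynomial, the factor (x − 5)^3 tells us the largest block for λ = 5 has size 3.
Step 3 — with total size 6, 3 blocks, and largest block 3, the block sizes (in nonincreasing order) are [3, 2, 1].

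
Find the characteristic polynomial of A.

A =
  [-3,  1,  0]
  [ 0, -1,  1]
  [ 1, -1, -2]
x^3 + 6*x^2 + 12*x + 8

Expanding det(x·I − A) (e.g. by cofactor expansion or by noting that A is similar to its Jordan form J, which has the same characteristic polynomial as A) gives
  χ_A(x) = x^3 + 6*x^2 + 12*x + 8
which factors as (x + 2)^3. The eigenvalues (with algebraic multiplicities) are λ = -2 with multiplicity 3.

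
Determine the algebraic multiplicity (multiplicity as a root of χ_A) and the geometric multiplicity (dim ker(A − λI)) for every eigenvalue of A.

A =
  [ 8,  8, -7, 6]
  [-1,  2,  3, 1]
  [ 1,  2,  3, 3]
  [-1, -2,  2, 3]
λ = 4: alg = 4, geom = 2

Step 1 — factor the characteristic polynomial to read off the algebraic multiplicities:
  χ_A(x) = (x - 4)^4

Step 2 — compute geometric multiplicities via the rank-nullity identity g(λ) = n − rank(A − λI):
  rank(A − (4)·I) = 2, so dim ker(A − (4)·I) = n − 2 = 2

Summary:
  λ = 4: algebraic multiplicity = 4, geometric multiplicity = 2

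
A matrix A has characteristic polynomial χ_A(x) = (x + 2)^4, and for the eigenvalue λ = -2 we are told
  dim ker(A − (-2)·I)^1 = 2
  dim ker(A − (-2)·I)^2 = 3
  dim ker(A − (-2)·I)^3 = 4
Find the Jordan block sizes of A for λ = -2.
Block sizes for λ = -2: [3, 1]

From the dimensions of kernels of powers, the number of Jordan blocks of size at least j is d_j − d_{j−1} where d_j = dim ker(N^j) (with d_0 = 0). Computing the differences gives [2, 1, 1].
The number of blocks of size exactly k is (#blocks of size ≥ k) − (#blocks of size ≥ k + 1), so the partition is: 1 block(s) of size 1, 1 block(s) of size 3.
In nonincreasing order the block sizes are [3, 1].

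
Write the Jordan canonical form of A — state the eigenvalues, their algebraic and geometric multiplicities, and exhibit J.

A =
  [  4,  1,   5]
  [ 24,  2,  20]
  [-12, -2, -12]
J_2(-2) ⊕ J_1(-2)

The characteristic polynomial is
  det(x·I − A) = x^3 + 6*x^2 + 12*x + 8 = (x + 2)^3

Eigenvalues and multiplicities (the geometric multiplicity of λ is n − rank(A − λI), which equals the number of Jordan blocks for λ):
  λ = -2: algebraic multiplicity = 3, geometric multiplicity = 2

Determining the block sizes for each eigenvalue:
  λ = -2: 2 blocks summing to 3 forces exactly one block of size 2 and the rest size 1 → block sizes [2, 1]

Assembling the blocks gives a Jordan form
J =
  [-2,  1,  0]
  [ 0, -2,  0]
  [ 0,  0, -2]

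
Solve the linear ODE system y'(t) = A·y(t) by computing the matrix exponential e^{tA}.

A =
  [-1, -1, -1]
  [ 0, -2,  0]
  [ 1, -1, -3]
e^{tA} =
  [t*exp(-2*t) + exp(-2*t), -t*exp(-2*t), -t*exp(-2*t)]
  [0, exp(-2*t), 0]
  [t*exp(-2*t), -t*exp(-2*t), -t*exp(-2*t) + exp(-2*t)]

Strategy: write A = P · J · P⁻¹ where J is a Jordan canonical form, so e^{tA} = P · e^{tJ} · P⁻¹, and e^{tJ} can be computed block-by-block.

A has Jordan form
J =
  [-2,  1,  0]
  [ 0, -2,  0]
  [ 0,  0, -2]
(up to reordering of blocks).

Per-block formulas:
  For a 2×2 Jordan block J_2(-2): exp(t · J_2(-2)) = e^(-2t)·(I + t·N), where N is the 2×2 nilpotent shift.
  For a 1×1 block at λ = -2: exp(t · [-2]) = [e^(-2t)].

After assembling e^{tJ} and conjugating by P, we get:

e^{tA} =
  [t*exp(-2*t) + exp(-2*t), -t*exp(-2*t), -t*exp(-2*t)]
  [0, exp(-2*t), 0]
  [t*exp(-2*t), -t*exp(-2*t), -t*exp(-2*t) + exp(-2*t)]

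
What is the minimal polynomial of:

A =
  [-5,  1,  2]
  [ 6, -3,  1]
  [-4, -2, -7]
x^3 + 15*x^2 + 75*x + 125

The characteristic polynomial is χ_A(x) = (x + 5)^3, so the eigenvalues are known. The minimal polynomial is
  m_A(x) = Π_λ (x − λ)^{k_λ}
where k_λ is the size of the *largest* Jordan block for λ (equivalently, the smallest k with (A − λI)^k v = 0 for every generalised eigenvector v of λ).

  λ = -5: largest Jordan block has size 3, contributing (x + 5)^3

So m_A(x) = (x + 5)^3 = x^3 + 15*x^2 + 75*x + 125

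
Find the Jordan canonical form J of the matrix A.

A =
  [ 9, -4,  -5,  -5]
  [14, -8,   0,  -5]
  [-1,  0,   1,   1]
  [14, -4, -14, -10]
J_2(-2) ⊕ J_2(-2)

The characteristic polynomial is
  det(x·I − A) = x^4 + 8*x^3 + 24*x^2 + 32*x + 16 = (x + 2)^4

Eigenvalues and multiplicities (the geometric multiplicity of λ is n − rank(A − λI), which equals the number of Jordan blocks for λ):
  λ = -2: algebraic multiplicity = 4, geometric multiplicity = 2

Determining the block sizes for each eigenvalue:
  λ = -2: with am = 4 and gm = 2, the partition is not yet determined (e.g. several partitions of 4 into 2 parts exist). Let N = A − (-2)·I. Computing rank(N^1) = 2, rank(N^2) = 0; the number of blocks of size ≥ j is rank(N^{j−1}) − rank(N^j), giving [2, 2]. So we have 2 block(s) of size 2 → block sizes [2, 2]

Assembling the blocks gives a Jordan form
J =
  [-2,  1,  0,  0]
  [ 0, -2,  0,  0]
  [ 0,  0, -2,  1]
  [ 0,  0,  0, -2]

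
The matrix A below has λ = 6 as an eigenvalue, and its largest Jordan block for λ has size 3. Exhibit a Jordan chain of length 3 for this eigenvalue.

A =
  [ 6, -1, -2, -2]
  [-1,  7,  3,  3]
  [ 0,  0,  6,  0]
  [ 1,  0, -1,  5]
A Jordan chain for λ = 6 of length 3:
v_1 = (-1, 2, 0, -1)ᵀ
v_2 = (0, -1, 0, 1)ᵀ
v_3 = (1, 0, 0, 0)ᵀ

Let N = A − (6)·I. We want v_3 with N^3 v_3 = 0 but N^2 v_3 ≠ 0; then v_{j-1} := N · v_j for j = 3, …, 2.

Pick v_3 = (1, 0, 0, 0)ᵀ.
Then v_2 = N · v_3 = (0, -1, 0, 1)ᵀ.
Then v_1 = N · v_2 = (-1, 2, 0, -1)ᵀ.

Sanity check: (A − (6)·I) v_1 = (0, 0, 0, 0)ᵀ = 0. ✓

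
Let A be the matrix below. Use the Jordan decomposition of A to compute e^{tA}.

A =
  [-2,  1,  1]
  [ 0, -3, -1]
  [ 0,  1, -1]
e^{tA} =
  [exp(-2*t), t*exp(-2*t), t*exp(-2*t)]
  [0, -t*exp(-2*t) + exp(-2*t), -t*exp(-2*t)]
  [0, t*exp(-2*t), t*exp(-2*t) + exp(-2*t)]

Strategy: write A = P · J · P⁻¹ where J is a Jordan canonical form, so e^{tA} = P · e^{tJ} · P⁻¹, and e^{tJ} can be computed block-by-block.

A has Jordan form
J =
  [-2,  1,  0]
  [ 0, -2,  0]
  [ 0,  0, -2]
(up to reordering of blocks).

Per-block formulas:
  For a 1×1 block at λ = -2: exp(t · [-2]) = [e^(-2t)].
  For a 2×2 Jordan block J_2(-2): exp(t · J_2(-2)) = e^(-2t)·(I + t·N), where N is the 2×2 nilpotent shift.

After assembling e^{tJ} and conjugating by P, we get:

e^{tA} =
  [exp(-2*t), t*exp(-2*t), t*exp(-2*t)]
  [0, -t*exp(-2*t) + exp(-2*t), -t*exp(-2*t)]
  [0, t*exp(-2*t), t*exp(-2*t) + exp(-2*t)]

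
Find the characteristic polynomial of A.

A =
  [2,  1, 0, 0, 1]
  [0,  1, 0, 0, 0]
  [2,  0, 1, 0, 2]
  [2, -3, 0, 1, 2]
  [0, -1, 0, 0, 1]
x^5 - 6*x^4 + 14*x^3 - 16*x^2 + 9*x - 2

Expanding det(x·I − A) (e.g. by cofactor expansion or by noting that A is similar to its Jordan form J, which has the same characteristic polynomial as A) gives
  χ_A(x) = x^5 - 6*x^4 + 14*x^3 - 16*x^2 + 9*x - 2
which factors as (x - 2)*(x - 1)^4. The eigenvalues (with algebraic multiplicities) are λ = 1 with multiplicity 4, λ = 2 with multiplicity 1.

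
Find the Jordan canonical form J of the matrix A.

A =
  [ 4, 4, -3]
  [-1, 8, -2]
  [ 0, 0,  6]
J_3(6)

The characteristic polynomial is
  det(x·I − A) = x^3 - 18*x^2 + 108*x - 216 = (x - 6)^3

Eigenvalues and multiplicities (the geometric multiplicity of λ is n − rank(A − λI), which equals the number of Jordan blocks for λ):
  λ = 6: algebraic multiplicity = 3, geometric multiplicity = 1

Determining the block sizes for each eigenvalue:
  λ = 6: one block (gm = 1), so the single block has size am = 3 → block sizes [3]

Assembling the blocks gives a Jordan form
J =
  [6, 1, 0]
  [0, 6, 1]
  [0, 0, 6]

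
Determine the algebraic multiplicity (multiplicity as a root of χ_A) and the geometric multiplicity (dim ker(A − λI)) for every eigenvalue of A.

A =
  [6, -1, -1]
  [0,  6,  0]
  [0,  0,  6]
λ = 6: alg = 3, geom = 2

Step 1 — factor the characteristic polynomial to read off the algebraic multiplicities:
  χ_A(x) = (x - 6)^3

Step 2 — compute geometric multiplicities via the rank-nullity identity g(λ) = n − rank(A − λI):
  rank(A − (6)·I) = 1, so dim ker(A − (6)·I) = n − 1 = 2

Summary:
  λ = 6: algebraic multiplicity = 3, geometric multiplicity = 2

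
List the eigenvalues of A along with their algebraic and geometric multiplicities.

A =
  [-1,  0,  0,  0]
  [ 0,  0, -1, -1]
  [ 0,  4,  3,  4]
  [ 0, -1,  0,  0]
λ = -1: alg = 1, geom = 1; λ = 1: alg = 3, geom = 1

Step 1 — factor the characteristic polynomial to read off the algebraic multiplicities:
  χ_A(x) = (x - 1)^3*(x + 1)

Step 2 — compute geometric multiplicities via the rank-nullity identity g(λ) = n − rank(A − λI):
  rank(A − (-1)·I) = 3, so dim ker(A − (-1)·I) = n − 3 = 1
  rank(A − (1)·I) = 3, so dim ker(A − (1)·I) = n − 3 = 1

Summary:
  λ = -1: algebraic multiplicity = 1, geometric multiplicity = 1
  λ = 1: algebraic multiplicity = 3, geometric multiplicity = 1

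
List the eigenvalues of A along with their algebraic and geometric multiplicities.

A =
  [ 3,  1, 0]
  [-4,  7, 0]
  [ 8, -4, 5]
λ = 5: alg = 3, geom = 2

Step 1 — factor the characteristic polynomial to read off the algebraic multiplicities:
  χ_A(x) = (x - 5)^3

Step 2 — compute geometric multiplicities via the rank-nullity identity g(λ) = n − rank(A − λI):
  rank(A − (5)·I) = 1, so dim ker(A − (5)·I) = n − 1 = 2

Summary:
  λ = 5: algebraic multiplicity = 3, geometric multiplicity = 2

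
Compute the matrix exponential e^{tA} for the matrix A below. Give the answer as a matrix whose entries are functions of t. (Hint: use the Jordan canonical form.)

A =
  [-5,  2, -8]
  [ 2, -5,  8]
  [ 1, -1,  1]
e^{tA} =
  [-2*t*exp(-3*t) + exp(-3*t), 2*t*exp(-3*t), -8*t*exp(-3*t)]
  [2*t*exp(-3*t), -2*t*exp(-3*t) + exp(-3*t), 8*t*exp(-3*t)]
  [t*exp(-3*t), -t*exp(-3*t), 4*t*exp(-3*t) + exp(-3*t)]

Strategy: write A = P · J · P⁻¹ where J is a Jordan canonical form, so e^{tA} = P · e^{tJ} · P⁻¹, and e^{tJ} can be computed block-by-block.

A has Jordan form
J =
  [-3,  1,  0]
  [ 0, -3,  0]
  [ 0,  0, -3]
(up to reordering of blocks).

Per-block formulas:
  For a 1×1 block at λ = -3: exp(t · [-3]) = [e^(-3t)].
  For a 2×2 Jordan block J_2(-3): exp(t · J_2(-3)) = e^(-3t)·(I + t·N), where N is the 2×2 nilpotent shift.

After assembling e^{tJ} and conjugating by P, we get:

e^{tA} =
  [-2*t*exp(-3*t) + exp(-3*t), 2*t*exp(-3*t), -8*t*exp(-3*t)]
  [2*t*exp(-3*t), -2*t*exp(-3*t) + exp(-3*t), 8*t*exp(-3*t)]
  [t*exp(-3*t), -t*exp(-3*t), 4*t*exp(-3*t) + exp(-3*t)]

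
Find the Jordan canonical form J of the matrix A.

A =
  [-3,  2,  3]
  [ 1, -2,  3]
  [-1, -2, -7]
J_2(-4) ⊕ J_1(-4)

The characteristic polynomial is
  det(x·I − A) = x^3 + 12*x^2 + 48*x + 64 = (x + 4)^3

Eigenvalues and multiplicities (the geometric multiplicity of λ is n − rank(A − λI), which equals the number of Jordan blocks for λ):
  λ = -4: algebraic multiplicity = 3, geometric multiplicity = 2

Determining the block sizes for each eigenvalue:
  λ = -4: 2 blocks summing to 3 forces exactly one block of size 2 and the rest size 1 → block sizes [2, 1]

Assembling the blocks gives a Jordan form
J =
  [-4,  1,  0]
  [ 0, -4,  0]
  [ 0,  0, -4]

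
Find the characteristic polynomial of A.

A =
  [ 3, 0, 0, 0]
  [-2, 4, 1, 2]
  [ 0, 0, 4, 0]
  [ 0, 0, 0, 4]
x^4 - 15*x^3 + 84*x^2 - 208*x + 192

Expanding det(x·I − A) (e.g. by cofactor expansion or by noting that A is similar to its Jordan form J, which has the same characteristic polynomial as A) gives
  χ_A(x) = x^4 - 15*x^3 + 84*x^2 - 208*x + 192
which factors as (x - 4)^3*(x - 3). The eigenvalues (with algebraic multiplicities) are λ = 3 with multiplicity 1, λ = 4 with multiplicity 3.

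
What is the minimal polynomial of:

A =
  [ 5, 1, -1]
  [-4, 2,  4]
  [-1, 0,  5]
x^3 - 12*x^2 + 48*x - 64

The characteristic polynomial is χ_A(x) = (x - 4)^3, so the eigenvalues are known. The minimal polynomial is
  m_A(x) = Π_λ (x − λ)^{k_λ}
where k_λ is the size of the *largest* Jordan block for λ (equivalently, the smallest k with (A − λI)^k v = 0 for every generalised eigenvector v of λ).

  λ = 4: largest Jordan block has size 3, contributing (x − 4)^3

So m_A(x) = (x - 4)^3 = x^3 - 12*x^2 + 48*x - 64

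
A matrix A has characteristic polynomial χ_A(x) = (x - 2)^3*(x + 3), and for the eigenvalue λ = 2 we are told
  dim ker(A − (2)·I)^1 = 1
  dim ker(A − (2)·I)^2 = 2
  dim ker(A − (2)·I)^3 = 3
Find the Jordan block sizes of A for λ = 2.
Block sizes for λ = 2: [3]

From the dimensions of kernels of powers, the number of Jordan blocks of size at least j is d_j − d_{j−1} where d_j = dim ker(N^j) (with d_0 = 0). Computing the differences gives [1, 1, 1].
The number of blocks of size exactly k is (#blocks of size ≥ k) − (#blocks of size ≥ k + 1), so the partition is: 1 block(s) of size 3.
In nonincreasing order the block sizes are [3].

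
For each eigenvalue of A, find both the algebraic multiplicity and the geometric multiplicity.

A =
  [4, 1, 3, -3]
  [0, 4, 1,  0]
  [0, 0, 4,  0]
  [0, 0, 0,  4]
λ = 4: alg = 4, geom = 2

Step 1 — factor the characteristic polynomial to read off the algebraic multiplicities:
  χ_A(x) = (x - 4)^4

Step 2 — compute geometric multiplicities via the rank-nullity identity g(λ) = n − rank(A − λI):
  rank(A − (4)·I) = 2, so dim ker(A − (4)·I) = n − 2 = 2

Summary:
  λ = 4: algebraic multiplicity = 4, geometric multiplicity = 2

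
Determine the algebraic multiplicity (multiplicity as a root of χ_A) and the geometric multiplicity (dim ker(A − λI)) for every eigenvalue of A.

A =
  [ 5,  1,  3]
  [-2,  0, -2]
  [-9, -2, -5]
λ = 0: alg = 3, geom = 1

Step 1 — factor the characteristic polynomial to read off the algebraic multiplicities:
  χ_A(x) = x^3

Step 2 — compute geometric multiplicities via the rank-nullity identity g(λ) = n − rank(A − λI):
  rank(A − (0)·I) = 2, so dim ker(A − (0)·I) = n − 2 = 1

Summary:
  λ = 0: algebraic multiplicity = 3, geometric multiplicity = 1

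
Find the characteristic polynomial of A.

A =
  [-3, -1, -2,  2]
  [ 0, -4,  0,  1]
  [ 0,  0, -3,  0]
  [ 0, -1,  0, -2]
x^4 + 12*x^3 + 54*x^2 + 108*x + 81

Expanding det(x·I − A) (e.g. by cofactor expansion or by noting that A is similar to its Jordan form J, which has the same characteristic polynomial as A) gives
  χ_A(x) = x^4 + 12*x^3 + 54*x^2 + 108*x + 81
which factors as (x + 3)^4. The eigenvalues (with algebraic multiplicities) are λ = -3 with multiplicity 4.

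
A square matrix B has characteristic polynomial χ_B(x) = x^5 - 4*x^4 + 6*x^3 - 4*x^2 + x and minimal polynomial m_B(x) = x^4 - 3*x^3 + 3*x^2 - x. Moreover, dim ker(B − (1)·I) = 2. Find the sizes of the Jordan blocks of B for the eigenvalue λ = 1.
Block sizes for λ = 1: [3, 1]

Step 1 — from the characteristic polynomial, algebraic multiplicity of λ = 1 is 4. From dim ker(B − (1)·I) = 2, there are exactly 2 Jordan blocks for λ = 1.
Step 2 — from the minimal polynomial, the factor (x − 1)^3 tells us the largest block for λ = 1 has size 3.
Step 3 — with total size 4, 2 blocks, and largest block 3, the block sizes (in nonincreasing order) are [3, 1].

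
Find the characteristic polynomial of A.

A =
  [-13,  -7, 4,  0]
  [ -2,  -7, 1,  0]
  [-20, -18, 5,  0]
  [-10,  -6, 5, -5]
x^4 + 20*x^3 + 150*x^2 + 500*x + 625

Expanding det(x·I − A) (e.g. by cofactor expansion or by noting that A is similar to its Jordan form J, which has the same characteristic polynomial as A) gives
  χ_A(x) = x^4 + 20*x^3 + 150*x^2 + 500*x + 625
which factors as (x + 5)^4. The eigenvalues (with algebraic multiplicities) are λ = -5 with multiplicity 4.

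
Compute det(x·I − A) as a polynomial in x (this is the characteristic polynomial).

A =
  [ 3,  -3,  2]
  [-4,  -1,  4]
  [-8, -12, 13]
x^3 - 15*x^2 + 75*x - 125

Expanding det(x·I − A) (e.g. by cofactor expansion or by noting that A is similar to its Jordan form J, which has the same characteristic polynomial as A) gives
  χ_A(x) = x^3 - 15*x^2 + 75*x - 125
which factors as (x - 5)^3. The eigenvalues (with algebraic multiplicities) are λ = 5 with multiplicity 3.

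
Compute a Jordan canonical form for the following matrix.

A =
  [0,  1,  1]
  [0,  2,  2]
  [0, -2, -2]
J_2(0) ⊕ J_1(0)

The characteristic polynomial is
  det(x·I − A) = x^3

Eigenvalues and multiplicities (the geometric multiplicity of λ is n − rank(A − λI), which equals the number of Jordan blocks for λ):
  λ = 0: algebraic multiplicity = 3, geometric multiplicity = 2

Determining the block sizes for each eigenvalue:
  λ = 0: 2 blocks summing to 3 forces exactly one block of size 2 and the rest size 1 → block sizes [2, 1]

Assembling the blocks gives a Jordan form
J =
  [0, 1, 0]
  [0, 0, 0]
  [0, 0, 0]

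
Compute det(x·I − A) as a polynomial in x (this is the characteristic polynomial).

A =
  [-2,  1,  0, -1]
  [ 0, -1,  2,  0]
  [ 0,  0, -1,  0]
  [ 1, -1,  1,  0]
x^4 + 4*x^3 + 6*x^2 + 4*x + 1

Expanding det(x·I − A) (e.g. by cofactor expansion or by noting that A is similar to its Jordan form J, which has the same characteristic polynomial as A) gives
  χ_A(x) = x^4 + 4*x^3 + 6*x^2 + 4*x + 1
which factors as (x + 1)^4. The eigenvalues (with algebraic multiplicities) are λ = -1 with multiplicity 4.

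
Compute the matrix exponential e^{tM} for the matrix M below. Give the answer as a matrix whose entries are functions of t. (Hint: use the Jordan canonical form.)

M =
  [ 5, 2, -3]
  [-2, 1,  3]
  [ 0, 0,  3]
e^{tM} =
  [2*t*exp(3*t) + exp(3*t), 2*t*exp(3*t), -3*t*exp(3*t)]
  [-2*t*exp(3*t), -2*t*exp(3*t) + exp(3*t), 3*t*exp(3*t)]
  [0, 0, exp(3*t)]

Strategy: write M = P · J · P⁻¹ where J is a Jordan canonical form, so e^{tM} = P · e^{tJ} · P⁻¹, and e^{tJ} can be computed block-by-block.

M has Jordan form
J =
  [3, 1, 0]
  [0, 3, 0]
  [0, 0, 3]
(up to reordering of blocks).

Per-block formulas:
  For a 1×1 block at λ = 3: exp(t · [3]) = [e^(3t)].
  For a 2×2 Jordan block J_2(3): exp(t · J_2(3)) = e^(3t)·(I + t·N), where N is the 2×2 nilpotent shift.

After assembling e^{tJ} and conjugating by P, we get:

e^{tM} =
  [2*t*exp(3*t) + exp(3*t), 2*t*exp(3*t), -3*t*exp(3*t)]
  [-2*t*exp(3*t), -2*t*exp(3*t) + exp(3*t), 3*t*exp(3*t)]
  [0, 0, exp(3*t)]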